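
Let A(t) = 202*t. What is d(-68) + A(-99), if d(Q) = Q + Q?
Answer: -20134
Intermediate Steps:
d(Q) = 2*Q
d(-68) + A(-99) = 2*(-68) + 202*(-99) = -136 - 19998 = -20134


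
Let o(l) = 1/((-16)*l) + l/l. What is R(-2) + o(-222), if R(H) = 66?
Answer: 237985/3552 ≈ 67.000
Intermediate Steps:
o(l) = 1 - 1/(16*l) (o(l) = -1/(16*l) + 1 = 1 - 1/(16*l))
R(-2) + o(-222) = 66 + (-1/16 - 222)/(-222) = 66 - 1/222*(-3553/16) = 66 + 3553/3552 = 237985/3552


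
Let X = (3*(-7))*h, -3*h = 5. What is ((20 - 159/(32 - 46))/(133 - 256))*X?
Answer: -2195/246 ≈ -8.9228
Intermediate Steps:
h = -5/3 (h = -⅓*5 = -5/3 ≈ -1.6667)
X = 35 (X = (3*(-7))*(-5/3) = -21*(-5/3) = 35)
((20 - 159/(32 - 46))/(133 - 256))*X = ((20 - 159/(32 - 46))/(133 - 256))*35 = ((20 - 159/(-14))/(-123))*35 = ((20 - 159*(-1/14))*(-1/123))*35 = ((20 + 159/14)*(-1/123))*35 = ((439/14)*(-1/123))*35 = -439/1722*35 = -2195/246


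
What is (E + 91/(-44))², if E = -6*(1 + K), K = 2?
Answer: 779689/1936 ≈ 402.73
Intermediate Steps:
E = -18 (E = -6*(1 + 2) = -6*3 = -18)
(E + 91/(-44))² = (-18 + 91/(-44))² = (-18 + 91*(-1/44))² = (-18 - 91/44)² = (-883/44)² = 779689/1936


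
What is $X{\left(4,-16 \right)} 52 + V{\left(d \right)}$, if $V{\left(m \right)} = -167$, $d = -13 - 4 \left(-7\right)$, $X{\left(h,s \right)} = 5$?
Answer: $93$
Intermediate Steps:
$d = 15$ ($d = -13 - -28 = -13 + 28 = 15$)
$X{\left(4,-16 \right)} 52 + V{\left(d \right)} = 5 \cdot 52 - 167 = 260 - 167 = 93$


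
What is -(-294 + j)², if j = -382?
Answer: -456976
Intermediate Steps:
-(-294 + j)² = -(-294 - 382)² = -1*(-676)² = -1*456976 = -456976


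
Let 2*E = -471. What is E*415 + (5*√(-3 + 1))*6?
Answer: -195465/2 + 30*I*√2 ≈ -97733.0 + 42.426*I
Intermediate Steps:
E = -471/2 (E = (½)*(-471) = -471/2 ≈ -235.50)
E*415 + (5*√(-3 + 1))*6 = -471/2*415 + (5*√(-3 + 1))*6 = -195465/2 + (5*√(-2))*6 = -195465/2 + (5*(I*√2))*6 = -195465/2 + (5*I*√2)*6 = -195465/2 + 30*I*√2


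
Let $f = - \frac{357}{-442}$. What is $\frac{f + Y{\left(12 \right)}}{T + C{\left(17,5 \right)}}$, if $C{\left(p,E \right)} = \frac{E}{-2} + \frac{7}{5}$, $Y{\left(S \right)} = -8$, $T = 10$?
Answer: $- \frac{935}{1157} \approx -0.80812$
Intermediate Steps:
$f = \frac{21}{26}$ ($f = \left(-357\right) \left(- \frac{1}{442}\right) = \frac{21}{26} \approx 0.80769$)
$C{\left(p,E \right)} = \frac{7}{5} - \frac{E}{2}$ ($C{\left(p,E \right)} = E \left(- \frac{1}{2}\right) + 7 \cdot \frac{1}{5} = - \frac{E}{2} + \frac{7}{5} = \frac{7}{5} - \frac{E}{2}$)
$\frac{f + Y{\left(12 \right)}}{T + C{\left(17,5 \right)}} = \frac{\frac{21}{26} - 8}{10 + \left(\frac{7}{5} - \frac{5}{2}\right)} = - \frac{187}{26 \left(10 + \left(\frac{7}{5} - \frac{5}{2}\right)\right)} = - \frac{187}{26 \left(10 - \frac{11}{10}\right)} = - \frac{187}{26 \cdot \frac{89}{10}} = \left(- \frac{187}{26}\right) \frac{10}{89} = - \frac{935}{1157}$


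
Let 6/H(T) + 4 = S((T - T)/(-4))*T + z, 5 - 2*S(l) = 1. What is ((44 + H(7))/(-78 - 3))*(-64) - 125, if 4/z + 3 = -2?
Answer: -167147/1863 ≈ -89.719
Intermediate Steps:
z = -⅘ (z = 4/(-3 - 2) = 4/(-5) = 4*(-⅕) = -⅘ ≈ -0.80000)
S(l) = 2 (S(l) = 5/2 - ½*1 = 5/2 - ½ = 2)
H(T) = 6/(-24/5 + 2*T) (H(T) = 6/(-4 + (2*T - ⅘)) = 6/(-4 + (-⅘ + 2*T)) = 6/(-24/5 + 2*T))
((44 + H(7))/(-78 - 3))*(-64) - 125 = ((44 + 15/(-12 + 5*7))/(-78 - 3))*(-64) - 125 = ((44 + 15/(-12 + 35))/(-81))*(-64) - 125 = ((44 + 15/23)*(-1/81))*(-64) - 125 = ((1027/23)*(-1/81))*(-64) - 125 = -1027/1863*(-64) - 125 = 65728/1863 - 125 = -167147/1863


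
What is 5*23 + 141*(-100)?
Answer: -13985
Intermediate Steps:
5*23 + 141*(-100) = 115 - 14100 = -13985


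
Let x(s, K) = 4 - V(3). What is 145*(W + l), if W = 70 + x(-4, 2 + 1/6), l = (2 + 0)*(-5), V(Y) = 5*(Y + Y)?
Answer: 4930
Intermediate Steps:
V(Y) = 10*Y (V(Y) = 5*(2*Y) = 10*Y)
l = -10 (l = 2*(-5) = -10)
x(s, K) = -26 (x(s, K) = 4 - 10*3 = 4 - 1*30 = 4 - 30 = -26)
W = 44 (W = 70 - 26 = 44)
145*(W + l) = 145*(44 - 10) = 145*34 = 4930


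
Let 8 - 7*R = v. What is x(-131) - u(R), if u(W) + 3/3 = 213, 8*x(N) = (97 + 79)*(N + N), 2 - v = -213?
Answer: -5976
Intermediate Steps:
v = 215 (v = 2 - 1*(-213) = 2 + 213 = 215)
x(N) = 44*N (x(N) = ((97 + 79)*(N + N))/8 = (176*(2*N))/8 = (352*N)/8 = 44*N)
R = -207/7 (R = 8/7 - ⅐*215 = 8/7 - 215/7 = -207/7 ≈ -29.571)
u(W) = 212 (u(W) = -1 + 213 = 212)
x(-131) - u(R) = 44*(-131) - 1*212 = -5764 - 212 = -5976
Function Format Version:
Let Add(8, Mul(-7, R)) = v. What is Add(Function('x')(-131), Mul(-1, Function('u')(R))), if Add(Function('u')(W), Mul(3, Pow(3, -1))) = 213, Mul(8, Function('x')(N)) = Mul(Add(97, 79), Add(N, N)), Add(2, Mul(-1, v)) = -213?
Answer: -5976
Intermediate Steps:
v = 215 (v = Add(2, Mul(-1, -213)) = Add(2, 213) = 215)
Function('x')(N) = Mul(44, N) (Function('x')(N) = Mul(Rational(1, 8), Mul(Add(97, 79), Add(N, N))) = Mul(Rational(1, 8), Mul(176, Mul(2, N))) = Mul(Rational(1, 8), Mul(352, N)) = Mul(44, N))
R = Rational(-207, 7) (R = Add(Rational(8, 7), Mul(Rational(-1, 7), 215)) = Add(Rational(8, 7), Rational(-215, 7)) = Rational(-207, 7) ≈ -29.571)
Function('u')(W) = 212 (Function('u')(W) = Add(-1, 213) = 212)
Add(Function('x')(-131), Mul(-1, Function('u')(R))) = Add(Mul(44, -131), Mul(-1, 212)) = Add(-5764, -212) = -5976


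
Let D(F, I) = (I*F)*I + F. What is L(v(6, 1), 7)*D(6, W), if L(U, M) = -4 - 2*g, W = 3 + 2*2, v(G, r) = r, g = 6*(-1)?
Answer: 2400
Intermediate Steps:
g = -6
W = 7 (W = 3 + 4 = 7)
D(F, I) = F + F*I² (D(F, I) = (F*I)*I + F = F*I² + F = F + F*I²)
L(U, M) = 8 (L(U, M) = -4 - 2*(-6) = -4 + 12 = 8)
L(v(6, 1), 7)*D(6, W) = 8*(6*(1 + 7²)) = 8*(6*(1 + 49)) = 8*(6*50) = 8*300 = 2400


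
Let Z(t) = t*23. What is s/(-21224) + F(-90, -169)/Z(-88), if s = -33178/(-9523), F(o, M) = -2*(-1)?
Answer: -7365384/6391923307 ≈ -0.0011523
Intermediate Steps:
Z(t) = 23*t
F(o, M) = 2
s = 33178/9523 (s = -33178*(-1/9523) = 33178/9523 ≈ 3.4840)
s/(-21224) + F(-90, -169)/Z(-88) = (33178/9523)/(-21224) + 2/((23*(-88))) = (33178/9523)*(-1/21224) + 2/(-2024) = -16589/101058076 + 2*(-1/2024) = -16589/101058076 - 1/1012 = -7365384/6391923307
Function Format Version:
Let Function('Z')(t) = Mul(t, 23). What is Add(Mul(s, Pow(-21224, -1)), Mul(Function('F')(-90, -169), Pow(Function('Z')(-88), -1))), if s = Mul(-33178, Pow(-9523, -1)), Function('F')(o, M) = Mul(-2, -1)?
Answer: Rational(-7365384, 6391923307) ≈ -0.0011523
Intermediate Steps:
Function('Z')(t) = Mul(23, t)
Function('F')(o, M) = 2
s = Rational(33178, 9523) (s = Mul(-33178, Rational(-1, 9523)) = Rational(33178, 9523) ≈ 3.4840)
Add(Mul(s, Pow(-21224, -1)), Mul(Function('F')(-90, -169), Pow(Function('Z')(-88), -1))) = Add(Mul(Rational(33178, 9523), Pow(-21224, -1)), Mul(2, Pow(Mul(23, -88), -1))) = Add(Mul(Rational(33178, 9523), Rational(-1, 21224)), Mul(2, Pow(-2024, -1))) = Add(Rational(-16589, 101058076), Mul(2, Rational(-1, 2024))) = Add(Rational(-16589, 101058076), Rational(-1, 1012)) = Rational(-7365384, 6391923307)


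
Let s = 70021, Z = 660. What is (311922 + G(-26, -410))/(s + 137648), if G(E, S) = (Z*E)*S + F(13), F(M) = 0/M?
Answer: 349882/9889 ≈ 35.381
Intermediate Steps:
F(M) = 0
G(E, S) = 660*E*S (G(E, S) = (660*E)*S + 0 = 660*E*S + 0 = 660*E*S)
(311922 + G(-26, -410))/(s + 137648) = (311922 + 660*(-26)*(-410))/(70021 + 137648) = (311922 + 7035600)/207669 = 7347522*(1/207669) = 349882/9889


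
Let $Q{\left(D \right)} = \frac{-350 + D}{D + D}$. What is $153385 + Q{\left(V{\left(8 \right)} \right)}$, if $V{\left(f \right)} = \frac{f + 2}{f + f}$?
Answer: $\frac{306211}{2} \approx 1.5311 \cdot 10^{5}$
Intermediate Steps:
$V{\left(f \right)} = \frac{2 + f}{2 f}$
$Q{\left(D \right)} = \frac{-350 + D}{2 D}$
$153385 + Q{\left(V{\left(8 \right)} \right)} = 153385 + \frac{-350 + \frac{2 + 8}{2 \cdot 8}}{2 \frac{2 + 8}{2 \cdot 8}} = 153385 + \frac{-350 + \frac{1}{2} \cdot \frac{1}{8} \cdot 10}{2 \cdot \frac{1}{2} \cdot \frac{1}{8} \cdot 10} = 153385 + \frac{-350 + \frac{5}{8}}{2 \cdot \frac{5}{8}} = 153385 + \frac{1}{2} \cdot \frac{8}{5} \left(- \frac{2795}{8}\right) = 153385 - \frac{559}{2} = \frac{306211}{2}$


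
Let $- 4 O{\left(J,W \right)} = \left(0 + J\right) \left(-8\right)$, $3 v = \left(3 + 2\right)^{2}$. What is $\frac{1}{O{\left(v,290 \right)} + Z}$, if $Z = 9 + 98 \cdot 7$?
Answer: $\frac{3}{2135} \approx 0.0014052$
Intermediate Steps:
$v = \frac{25}{3}$ ($v = \frac{\left(3 + 2\right)^{2}}{3} = \frac{5^{2}}{3} = \frac{1}{3} \cdot 25 = \frac{25}{3} \approx 8.3333$)
$O{\left(J,W \right)} = 2 J$ ($O{\left(J,W \right)} = - \frac{\left(0 + J\right) \left(-8\right)}{4} = - \frac{J \left(-8\right)}{4} = - \frac{\left(-8\right) J}{4} = 2 J$)
$Z = 695$ ($Z = 9 + 686 = 695$)
$\frac{1}{O{\left(v,290 \right)} + Z} = \frac{1}{2 \cdot \frac{25}{3} + 695} = \frac{1}{\frac{50}{3} + 695} = \frac{1}{\frac{2135}{3}} = \frac{3}{2135}$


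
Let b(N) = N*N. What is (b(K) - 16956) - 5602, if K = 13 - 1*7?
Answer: -22522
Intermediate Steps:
K = 6 (K = 13 - 7 = 6)
b(N) = N**2
(b(K) - 16956) - 5602 = (6**2 - 16956) - 5602 = (36 - 16956) - 5602 = -16920 - 5602 = -22522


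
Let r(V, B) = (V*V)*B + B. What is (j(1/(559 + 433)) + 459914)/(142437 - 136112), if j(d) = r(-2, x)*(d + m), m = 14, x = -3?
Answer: 456026353/6274400 ≈ 72.680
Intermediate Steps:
r(V, B) = B + B*V² (r(V, B) = V²*B + B = B*V² + B = B + B*V²)
j(d) = -210 - 15*d (j(d) = (-3*(1 + (-2)²))*(d + 14) = (-3*(1 + 4))*(14 + d) = (-3*5)*(14 + d) = -15*(14 + d) = -210 - 15*d)
(j(1/(559 + 433)) + 459914)/(142437 - 136112) = ((-210 - 15/(559 + 433)) + 459914)/(142437 - 136112) = ((-210 - 15/992) + 459914)/6325 = ((-210 - 15*1/992) + 459914)*(1/6325) = ((-210 - 15/992) + 459914)*(1/6325) = (-208335/992 + 459914)*(1/6325) = (456026353/992)*(1/6325) = 456026353/6274400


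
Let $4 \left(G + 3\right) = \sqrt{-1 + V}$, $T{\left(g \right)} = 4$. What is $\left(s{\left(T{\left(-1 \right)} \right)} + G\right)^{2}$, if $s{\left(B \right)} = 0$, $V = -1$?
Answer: $\frac{\left(12 - i \sqrt{2}\right)^{2}}{16} \approx 8.875 - 2.1213 i$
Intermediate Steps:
$G = -3 + \frac{i \sqrt{2}}{4}$ ($G = -3 + \frac{\sqrt{-1 - 1}}{4} = -3 + \frac{\sqrt{-2}}{4} = -3 + \frac{i \sqrt{2}}{4} \approx -3.0 + 0.35355 i$)
$\left(s{\left(T{\left(-1 \right)} \right)} + G\right)^{2} = \left(0 - \left(3 - \frac{i \sqrt{2}}{4}\right)\right)^{2} = \left(-3 + \frac{i \sqrt{2}}{4}\right)^{2}$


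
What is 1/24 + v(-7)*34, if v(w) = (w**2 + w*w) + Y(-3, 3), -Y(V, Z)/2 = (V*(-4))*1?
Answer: 60385/24 ≈ 2516.0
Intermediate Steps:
Y(V, Z) = 8*V (Y(V, Z) = -2*V*(-4) = -2*(-4*V) = -(-8)*V = 8*V)
v(w) = -24 + 2*w**2 (v(w) = (w**2 + w*w) + 8*(-3) = (w**2 + w**2) - 24 = 2*w**2 - 24 = -24 + 2*w**2)
1/24 + v(-7)*34 = 1/24 + (-24 + 2*(-7)**2)*34 = 1/24 + (-24 + 2*49)*34 = 1/24 + (-24 + 98)*34 = 1/24 + 74*34 = 1/24 + 2516 = 60385/24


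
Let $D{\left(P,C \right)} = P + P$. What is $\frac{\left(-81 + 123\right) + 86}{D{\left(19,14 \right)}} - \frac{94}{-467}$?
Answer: $\frac{31674}{8873} \approx 3.5697$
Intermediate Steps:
$D{\left(P,C \right)} = 2 P$
$\frac{\left(-81 + 123\right) + 86}{D{\left(19,14 \right)}} - \frac{94}{-467} = \frac{\left(-81 + 123\right) + 86}{2 \cdot 19} - \frac{94}{-467} = \frac{42 + 86}{38} - - \frac{94}{467} = 128 \cdot \frac{1}{38} + \frac{94}{467} = \frac{64}{19} + \frac{94}{467} = \frac{31674}{8873}$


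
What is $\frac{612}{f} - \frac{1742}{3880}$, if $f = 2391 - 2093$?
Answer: $\frac{463861}{289060} \approx 1.6047$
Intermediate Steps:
$f = 298$ ($f = 2391 - 2093 = 298$)
$\frac{612}{f} - \frac{1742}{3880} = \frac{612}{298} - \frac{1742}{3880} = 612 \cdot \frac{1}{298} - \frac{871}{1940} = \frac{306}{149} - \frac{871}{1940} = \frac{463861}{289060}$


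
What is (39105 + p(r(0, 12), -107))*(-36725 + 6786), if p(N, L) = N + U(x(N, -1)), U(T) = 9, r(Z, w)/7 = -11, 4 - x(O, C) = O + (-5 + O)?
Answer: -1168728743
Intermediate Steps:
x(O, C) = 9 - 2*O (x(O, C) = 4 - (O + (-5 + O)) = 4 - (-5 + 2*O) = 4 + (5 - 2*O) = 9 - 2*O)
r(Z, w) = -77 (r(Z, w) = 7*(-11) = -77)
p(N, L) = 9 + N (p(N, L) = N + 9 = 9 + N)
(39105 + p(r(0, 12), -107))*(-36725 + 6786) = (39105 + (9 - 77))*(-36725 + 6786) = (39105 - 68)*(-29939) = 39037*(-29939) = -1168728743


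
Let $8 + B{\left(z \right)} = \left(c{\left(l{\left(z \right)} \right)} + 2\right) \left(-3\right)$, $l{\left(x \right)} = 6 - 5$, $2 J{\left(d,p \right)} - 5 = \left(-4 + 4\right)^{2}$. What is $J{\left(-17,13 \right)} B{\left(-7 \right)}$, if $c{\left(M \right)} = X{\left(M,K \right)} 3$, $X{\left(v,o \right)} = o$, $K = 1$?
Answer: $- \frac{115}{2} \approx -57.5$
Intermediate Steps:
$J{\left(d,p \right)} = \frac{5}{2}$ ($J{\left(d,p \right)} = \frac{5}{2} + \frac{\left(-4 + 4\right)^{2}}{2} = \frac{5}{2} + \frac{0^{2}}{2} = \frac{5}{2} + \frac{1}{2} \cdot 0 = \frac{5}{2} + 0 = \frac{5}{2}$)
$l{\left(x \right)} = 1$
$c{\left(M \right)} = 3$ ($c{\left(M \right)} = 1 \cdot 3 = 3$)
$B{\left(z \right)} = -23$ ($B{\left(z \right)} = -8 + \left(3 + 2\right) \left(-3\right) = -8 + 5 \left(-3\right) = -8 - 15 = -23$)
$J{\left(-17,13 \right)} B{\left(-7 \right)} = \frac{5}{2} \left(-23\right) = - \frac{115}{2}$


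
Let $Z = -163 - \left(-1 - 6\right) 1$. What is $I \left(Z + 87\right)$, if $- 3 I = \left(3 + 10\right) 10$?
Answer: $2990$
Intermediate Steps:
$I = - \frac{130}{3}$ ($I = - \frac{\left(3 + 10\right) 10}{3} = - \frac{13 \cdot 10}{3} = \left(- \frac{1}{3}\right) 130 = - \frac{130}{3} \approx -43.333$)
$Z = -156$ ($Z = -163 - \left(-7\right) 1 = -163 - -7 = -163 + 7 = -156$)
$I \left(Z + 87\right) = - \frac{130 \left(-156 + 87\right)}{3} = \left(- \frac{130}{3}\right) \left(-69\right) = 2990$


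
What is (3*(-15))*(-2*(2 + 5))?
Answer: 630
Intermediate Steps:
(3*(-15))*(-2*(2 + 5)) = -(-90)*7 = -45*(-14) = 630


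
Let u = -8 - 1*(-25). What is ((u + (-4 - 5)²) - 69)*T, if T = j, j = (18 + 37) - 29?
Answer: 754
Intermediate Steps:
u = 17 (u = -8 + 25 = 17)
j = 26 (j = 55 - 29 = 26)
T = 26
((u + (-4 - 5)²) - 69)*T = ((17 + (-4 - 5)²) - 69)*26 = ((17 + (-9)²) - 69)*26 = ((17 + 81) - 69)*26 = (98 - 69)*26 = 29*26 = 754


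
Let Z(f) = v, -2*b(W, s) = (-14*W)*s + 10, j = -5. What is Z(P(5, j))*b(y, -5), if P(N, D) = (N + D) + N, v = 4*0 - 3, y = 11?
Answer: 1170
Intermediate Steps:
v = -3 (v = 0 - 3 = -3)
b(W, s) = -5 + 7*W*s (b(W, s) = -((-14*W)*s + 10)/2 = -(-14*W*s + 10)/2 = -(10 - 14*W*s)/2 = -5 + 7*W*s)
P(N, D) = D + 2*N (P(N, D) = (D + N) + N = D + 2*N)
Z(f) = -3
Z(P(5, j))*b(y, -5) = -3*(-5 + 7*11*(-5)) = -3*(-5 - 385) = -3*(-390) = 1170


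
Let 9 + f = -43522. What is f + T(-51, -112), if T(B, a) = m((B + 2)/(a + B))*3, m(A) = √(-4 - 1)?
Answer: -43531 + 3*I*√5 ≈ -43531.0 + 6.7082*I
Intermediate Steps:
f = -43531 (f = -9 - 43522 = -43531)
m(A) = I*√5 (m(A) = √(-5) = I*√5)
T(B, a) = 3*I*√5 (T(B, a) = (I*√5)*3 = 3*I*√5)
f + T(-51, -112) = -43531 + 3*I*√5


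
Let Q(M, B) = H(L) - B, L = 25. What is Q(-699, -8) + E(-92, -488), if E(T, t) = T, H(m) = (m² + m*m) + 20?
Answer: 1186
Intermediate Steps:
H(m) = 20 + 2*m² (H(m) = (m² + m²) + 20 = 2*m² + 20 = 20 + 2*m²)
Q(M, B) = 1270 - B (Q(M, B) = (20 + 2*25²) - B = (20 + 2*625) - B = (20 + 1250) - B = 1270 - B)
Q(-699, -8) + E(-92, -488) = (1270 - 1*(-8)) - 92 = (1270 + 8) - 92 = 1278 - 92 = 1186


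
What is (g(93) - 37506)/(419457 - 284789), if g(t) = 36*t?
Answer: -17079/67334 ≈ -0.25365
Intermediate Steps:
(g(93) - 37506)/(419457 - 284789) = (36*93 - 37506)/(419457 - 284789) = (3348 - 37506)/134668 = -34158*1/134668 = -17079/67334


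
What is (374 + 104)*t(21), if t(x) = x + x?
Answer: 20076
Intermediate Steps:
t(x) = 2*x
(374 + 104)*t(21) = (374 + 104)*(2*21) = 478*42 = 20076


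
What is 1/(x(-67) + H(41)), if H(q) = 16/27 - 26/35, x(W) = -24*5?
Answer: -945/113542 ≈ -0.0083229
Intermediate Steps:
x(W) = -120
H(q) = -142/945 (H(q) = 16*(1/27) - 26*1/35 = 16/27 - 26/35 = -142/945)
1/(x(-67) + H(41)) = 1/(-120 - 142/945) = 1/(-113542/945) = -945/113542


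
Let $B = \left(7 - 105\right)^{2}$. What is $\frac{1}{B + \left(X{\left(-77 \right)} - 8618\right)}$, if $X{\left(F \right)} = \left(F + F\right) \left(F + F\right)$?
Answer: $\frac{1}{24702} \approx 4.0483 \cdot 10^{-5}$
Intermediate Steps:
$X{\left(F \right)} = 4 F^{2}$ ($X{\left(F \right)} = 2 F 2 F = 4 F^{2}$)
$B = 9604$ ($B = \left(-98\right)^{2} = 9604$)
$\frac{1}{B + \left(X{\left(-77 \right)} - 8618\right)} = \frac{1}{9604 - \left(8618 - 4 \left(-77\right)^{2}\right)} = \frac{1}{9604 + \left(4 \cdot 5929 - 8618\right)} = \frac{1}{9604 + \left(23716 - 8618\right)} = \frac{1}{9604 + 15098} = \frac{1}{24702}$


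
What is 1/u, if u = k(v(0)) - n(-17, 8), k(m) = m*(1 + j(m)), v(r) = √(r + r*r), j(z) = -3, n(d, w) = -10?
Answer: ⅒ ≈ 0.10000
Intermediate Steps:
v(r) = √(r + r²)
k(m) = -2*m (k(m) = m*(1 - 3) = m*(-2) = -2*m)
u = 10 (u = -2*√(0*(1 + 0)) - 1*(-10) = -2*√(0*1) + 10 = -2*√0 + 10 = -2*0 + 10 = 0 + 10 = 10)
1/u = 1/10 = ⅒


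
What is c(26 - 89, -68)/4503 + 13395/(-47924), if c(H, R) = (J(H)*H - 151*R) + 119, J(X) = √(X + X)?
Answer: 437468903/215801772 - 63*I*√14/1501 ≈ 2.0272 - 0.15704*I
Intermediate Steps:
J(X) = √2*√X (J(X) = √(2*X) = √2*√X)
c(H, R) = 119 - 151*R + √2*H^(3/2) (c(H, R) = ((√2*√H)*H - 151*R) + 119 = (√2*H^(3/2) - 151*R) + 119 = (-151*R + √2*H^(3/2)) + 119 = 119 - 151*R + √2*H^(3/2))
c(26 - 89, -68)/4503 + 13395/(-47924) = (119 - 151*(-68) + √2*(26 - 89)^(3/2))/4503 + 13395/(-47924) = (119 + 10268 + √2*(-63)^(3/2))*(1/4503) + 13395*(-1/47924) = (119 + 10268 + √2*(-189*I*√7))*(1/4503) - 13395/47924 = (119 + 10268 - 189*I*√14)*(1/4503) - 13395/47924 = (10387 - 189*I*√14)*(1/4503) - 13395/47924 = (10387/4503 - 63*I*√14/1501) - 13395/47924 = 437468903/215801772 - 63*I*√14/1501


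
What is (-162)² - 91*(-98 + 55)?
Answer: 30157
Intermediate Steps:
(-162)² - 91*(-98 + 55) = 26244 - 91*(-43) = 26244 - 1*(-3913) = 26244 + 3913 = 30157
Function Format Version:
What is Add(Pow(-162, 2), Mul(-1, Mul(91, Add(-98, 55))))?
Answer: 30157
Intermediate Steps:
Add(Pow(-162, 2), Mul(-1, Mul(91, Add(-98, 55)))) = Add(26244, Mul(-1, Mul(91, -43))) = Add(26244, Mul(-1, -3913)) = Add(26244, 3913) = 30157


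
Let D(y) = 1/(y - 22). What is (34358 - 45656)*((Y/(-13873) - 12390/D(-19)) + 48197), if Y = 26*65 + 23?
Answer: -87175148118324/13873 ≈ -6.2838e+9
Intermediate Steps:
Y = 1713 (Y = 1690 + 23 = 1713)
D(y) = 1/(-22 + y)
(34358 - 45656)*((Y/(-13873) - 12390/D(-19)) + 48197) = (34358 - 45656)*((1713/(-13873) - 12390/(1/(-22 - 19))) + 48197) = -11298*((1713*(-1/13873) - 12390/(1/(-41))) + 48197) = -11298*((-1713/13873 - 12390/(-1/41)) + 48197) = -11298*((-1713/13873 - 12390*(-41)) + 48197) = -11298*((-1713/13873 + 507990) + 48197) = -11298*(7047343557/13873 + 48197) = -11298*7715980538/13873 = -87175148118324/13873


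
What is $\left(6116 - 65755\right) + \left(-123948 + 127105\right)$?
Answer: $-56482$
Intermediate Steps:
$\left(6116 - 65755\right) + \left(-123948 + 127105\right) = -59639 + 3157 = -56482$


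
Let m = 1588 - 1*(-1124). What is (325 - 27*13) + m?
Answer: 2686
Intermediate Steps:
m = 2712 (m = 1588 + 1124 = 2712)
(325 - 27*13) + m = (325 - 27*13) + 2712 = (325 - 351) + 2712 = -26 + 2712 = 2686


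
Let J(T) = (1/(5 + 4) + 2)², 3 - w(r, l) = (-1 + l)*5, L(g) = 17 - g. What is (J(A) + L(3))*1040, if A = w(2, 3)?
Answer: 1554800/81 ≈ 19195.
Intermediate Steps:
w(r, l) = 8 - 5*l (w(r, l) = 3 - (-1 + l)*5 = 3 - (-5 + 5*l) = 3 + (5 - 5*l) = 8 - 5*l)
A = -7 (A = 8 - 5*3 = 8 - 15 = -7)
J(T) = 361/81 (J(T) = (1/9 + 2)² = (⅑ + 2)² = (19/9)² = 361/81)
(J(A) + L(3))*1040 = (361/81 + (17 - 1*3))*1040 = (361/81 + (17 - 3))*1040 = (361/81 + 14)*1040 = (1495/81)*1040 = 1554800/81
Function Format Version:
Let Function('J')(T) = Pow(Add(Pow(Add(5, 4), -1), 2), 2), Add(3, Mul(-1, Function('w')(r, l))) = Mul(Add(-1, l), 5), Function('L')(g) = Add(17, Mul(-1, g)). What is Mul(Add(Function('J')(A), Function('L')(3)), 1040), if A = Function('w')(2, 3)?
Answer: Rational(1554800, 81) ≈ 19195.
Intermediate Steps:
Function('w')(r, l) = Add(8, Mul(-5, l)) (Function('w')(r, l) = Add(3, Mul(-1, Mul(Add(-1, l), 5))) = Add(3, Mul(-1, Add(-5, Mul(5, l)))) = Add(3, Add(5, Mul(-5, l))) = Add(8, Mul(-5, l)))
A = -7 (A = Add(8, Mul(-5, 3)) = Add(8, -15) = -7)
Function('J')(T) = Rational(361, 81) (Function('J')(T) = Pow(Add(Pow(9, -1), 2), 2) = Pow(Add(Rational(1, 9), 2), 2) = Pow(Rational(19, 9), 2) = Rational(361, 81))
Mul(Add(Function('J')(A), Function('L')(3)), 1040) = Mul(Add(Rational(361, 81), Add(17, Mul(-1, 3))), 1040) = Mul(Add(Rational(361, 81), Add(17, -3)), 1040) = Mul(Add(Rational(361, 81), 14), 1040) = Mul(Rational(1495, 81), 1040) = Rational(1554800, 81)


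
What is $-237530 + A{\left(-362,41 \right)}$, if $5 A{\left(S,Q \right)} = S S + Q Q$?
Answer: $-210985$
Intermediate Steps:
$A{\left(S,Q \right)} = \frac{Q^{2}}{5} + \frac{S^{2}}{5}$ ($A{\left(S,Q \right)} = \frac{S S + Q Q}{5} = \frac{S^{2} + Q^{2}}{5} = \frac{Q^{2} + S^{2}}{5} = \frac{Q^{2}}{5} + \frac{S^{2}}{5}$)
$-237530 + A{\left(-362,41 \right)} = -237530 + \left(\frac{41^{2}}{5} + \frac{\left(-362\right)^{2}}{5}\right) = -237530 + \left(\frac{1}{5} \cdot 1681 + \frac{1}{5} \cdot 131044\right) = -237530 + \left(\frac{1681}{5} + \frac{131044}{5}\right) = -237530 + 26545 = -210985$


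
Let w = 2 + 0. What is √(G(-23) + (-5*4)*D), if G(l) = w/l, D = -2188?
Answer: 11*√191314/23 ≈ 209.19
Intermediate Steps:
w = 2
G(l) = 2/l
√(G(-23) + (-5*4)*D) = √(2/(-23) - 5*4*(-2188)) = √(2*(-1/23) - 20*(-2188)) = √(-2/23 + 43760) = √(1006478/23) = 11*√191314/23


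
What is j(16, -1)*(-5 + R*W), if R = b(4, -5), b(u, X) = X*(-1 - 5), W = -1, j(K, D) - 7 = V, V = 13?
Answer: -700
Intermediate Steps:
j(K, D) = 20 (j(K, D) = 7 + 13 = 20)
b(u, X) = -6*X (b(u, X) = X*(-6) = -6*X)
R = 30 (R = -6*(-5) = 30)
j(16, -1)*(-5 + R*W) = 20*(-5 + 30*(-1)) = 20*(-5 - 30) = 20*(-35) = -700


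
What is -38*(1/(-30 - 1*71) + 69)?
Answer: -264784/101 ≈ -2621.6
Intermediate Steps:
-38*(1/(-30 - 1*71) + 69) = -38*(1/(-30 - 71) + 69) = -38*(1/(-101) + 69) = -38*(-1/101 + 69) = -38*6968/101 = -264784/101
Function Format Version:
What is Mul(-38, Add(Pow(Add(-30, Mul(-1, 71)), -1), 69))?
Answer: Rational(-264784, 101) ≈ -2621.6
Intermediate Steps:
Mul(-38, Add(Pow(Add(-30, Mul(-1, 71)), -1), 69)) = Mul(-38, Add(Pow(Add(-30, -71), -1), 69)) = Mul(-38, Add(Pow(-101, -1), 69)) = Mul(-38, Add(Rational(-1, 101), 69)) = Mul(-38, Rational(6968, 101)) = Rational(-264784, 101)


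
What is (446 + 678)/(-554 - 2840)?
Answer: -562/1697 ≈ -0.33117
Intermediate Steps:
(446 + 678)/(-554 - 2840) = 1124/(-3394) = 1124*(-1/3394) = -562/1697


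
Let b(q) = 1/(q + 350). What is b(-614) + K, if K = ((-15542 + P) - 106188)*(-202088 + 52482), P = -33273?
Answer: 6121996007951/264 ≈ 2.3189e+10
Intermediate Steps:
b(q) = 1/(350 + q)
K = 23189378818 (K = ((-15542 - 33273) - 106188)*(-202088 + 52482) = (-48815 - 106188)*(-149606) = -155003*(-149606) = 23189378818)
b(-614) + K = 1/(350 - 614) + 23189378818 = 1/(-264) + 23189378818 = -1/264 + 23189378818 = 6121996007951/264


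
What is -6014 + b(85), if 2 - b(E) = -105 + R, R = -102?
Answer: -5805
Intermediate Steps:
b(E) = 209 (b(E) = 2 - (-105 - 102) = 2 - 1*(-207) = 2 + 207 = 209)
-6014 + b(85) = -6014 + 209 = -5805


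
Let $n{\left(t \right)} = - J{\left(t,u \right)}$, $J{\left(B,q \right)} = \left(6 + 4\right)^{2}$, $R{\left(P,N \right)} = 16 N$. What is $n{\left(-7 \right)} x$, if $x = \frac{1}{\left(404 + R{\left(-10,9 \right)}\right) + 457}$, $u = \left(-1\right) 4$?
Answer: $- \frac{20}{201} \approx -0.099502$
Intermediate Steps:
$u = -4$
$J{\left(B,q \right)} = 100$ ($J{\left(B,q \right)} = 10^{2} = 100$)
$n{\left(t \right)} = -100$ ($n{\left(t \right)} = \left(-1\right) 100 = -100$)
$x = \frac{1}{1005}$ ($x = \frac{1}{\left(404 + 16 \cdot 9\right) + 457} = \frac{1}{\left(404 + 144\right) + 457} = \frac{1}{548 + 457} = \frac{1}{1005} \approx 0.00099503$)
$n{\left(-7 \right)} x = \left(-100\right) \frac{1}{1005} = - \frac{20}{201}$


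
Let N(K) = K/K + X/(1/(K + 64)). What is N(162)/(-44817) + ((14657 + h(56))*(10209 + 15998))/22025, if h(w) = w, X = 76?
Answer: 17280321474422/987094425 ≈ 17506.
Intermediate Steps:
N(K) = 4865 + 76*K (N(K) = K/K + 76/(1/(K + 64)) = 1 + 76/(1/(64 + K)) = 1 + 76*(64 + K) = 1 + (4864 + 76*K) = 4865 + 76*K)
N(162)/(-44817) + ((14657 + h(56))*(10209 + 15998))/22025 = (4865 + 76*162)/(-44817) + ((14657 + 56)*(10209 + 15998))/22025 = (4865 + 12312)*(-1/44817) + (14713*26207)*(1/22025) = 17177*(-1/44817) + 385583591*(1/22025) = -17177/44817 + 385583591/22025 = 17280321474422/987094425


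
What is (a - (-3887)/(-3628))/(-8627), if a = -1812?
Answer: 6577823/31298756 ≈ 0.21016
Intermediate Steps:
(a - (-3887)/(-3628))/(-8627) = (-1812 - (-3887)/(-3628))/(-8627) = (-1812 - (-3887)*(-1)/3628)*(-1/8627) = (-1812 - 1*3887/3628)*(-1/8627) = (-1812 - 3887/3628)*(-1/8627) = -6577823/3628*(-1/8627) = 6577823/31298756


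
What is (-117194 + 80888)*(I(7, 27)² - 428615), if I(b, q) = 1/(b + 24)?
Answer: 14954405602284/961 ≈ 1.5561e+10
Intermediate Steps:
I(b, q) = 1/(24 + b)
(-117194 + 80888)*(I(7, 27)² - 428615) = (-117194 + 80888)*((1/(24 + 7))² - 428615) = -36306*((1/31)² - 428615) = -36306*(1/961 - 428615) = -36306*(-411899014/961) = 14954405602284/961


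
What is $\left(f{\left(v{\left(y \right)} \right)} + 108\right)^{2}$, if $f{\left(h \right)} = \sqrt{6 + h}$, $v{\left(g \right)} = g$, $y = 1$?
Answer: $\left(108 + \sqrt{7}\right)^{2} \approx 12242.0$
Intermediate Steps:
$\left(f{\left(v{\left(y \right)} \right)} + 108\right)^{2} = \left(\sqrt{6 + 1} + 108\right)^{2} = \left(\sqrt{7} + 108\right)^{2} = \left(108 + \sqrt{7}\right)^{2}$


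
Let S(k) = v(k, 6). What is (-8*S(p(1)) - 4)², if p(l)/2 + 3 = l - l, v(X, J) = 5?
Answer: 1936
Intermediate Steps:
p(l) = -6 (p(l) = -6 + 2*(l - l) = -6 + 2*0 = -6 + 0 = -6)
S(k) = 5
(-8*S(p(1)) - 4)² = (-8*5 - 4)² = (-40 - 4)² = (-44)² = 1936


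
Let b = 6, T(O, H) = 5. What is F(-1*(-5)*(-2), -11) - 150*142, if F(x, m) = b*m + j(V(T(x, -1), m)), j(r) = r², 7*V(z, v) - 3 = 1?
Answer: -1046918/49 ≈ -21366.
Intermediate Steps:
V(z, v) = 4/7 (V(z, v) = 3/7 + (⅐)*1 = 3/7 + ⅐ = 4/7)
F(x, m) = 16/49 + 6*m (F(x, m) = 6*m + (4/7)² = 6*m + 16/49 = 16/49 + 6*m)
F(-1*(-5)*(-2), -11) - 150*142 = (16/49 + 6*(-11)) - 150*142 = (16/49 - 66) - 21300 = -3218/49 - 21300 = -1046918/49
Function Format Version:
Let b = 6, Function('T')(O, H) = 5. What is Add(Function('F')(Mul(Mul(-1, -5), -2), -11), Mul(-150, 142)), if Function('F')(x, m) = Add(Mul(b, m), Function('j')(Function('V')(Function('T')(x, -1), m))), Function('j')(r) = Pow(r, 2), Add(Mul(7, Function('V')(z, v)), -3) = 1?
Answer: Rational(-1046918, 49) ≈ -21366.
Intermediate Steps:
Function('V')(z, v) = Rational(4, 7) (Function('V')(z, v) = Add(Rational(3, 7), Mul(Rational(1, 7), 1)) = Add(Rational(3, 7), Rational(1, 7)) = Rational(4, 7))
Function('F')(x, m) = Add(Rational(16, 49), Mul(6, m)) (Function('F')(x, m) = Add(Mul(6, m), Pow(Rational(4, 7), 2)) = Add(Mul(6, m), Rational(16, 49)) = Add(Rational(16, 49), Mul(6, m)))
Add(Function('F')(Mul(Mul(-1, -5), -2), -11), Mul(-150, 142)) = Add(Add(Rational(16, 49), Mul(6, -11)), Mul(-150, 142)) = Add(Add(Rational(16, 49), -66), -21300) = Add(Rational(-3218, 49), -21300) = Rational(-1046918, 49)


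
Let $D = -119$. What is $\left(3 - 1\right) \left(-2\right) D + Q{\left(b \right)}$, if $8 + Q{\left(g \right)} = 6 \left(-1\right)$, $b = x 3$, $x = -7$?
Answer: $462$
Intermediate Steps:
$b = -21$ ($b = \left(-7\right) 3 = -21$)
$Q{\left(g \right)} = -14$ ($Q{\left(g \right)} = -8 + 6 \left(-1\right) = -8 - 6 = -14$)
$\left(3 - 1\right) \left(-2\right) D + Q{\left(b \right)} = \left(3 - 1\right) \left(-2\right) \left(-119\right) - 14 = 2 \left(-2\right) \left(-119\right) - 14 = \left(-4\right) \left(-119\right) - 14 = 476 - 14 = 462$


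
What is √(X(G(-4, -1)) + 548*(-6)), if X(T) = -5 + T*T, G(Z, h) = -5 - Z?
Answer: 2*I*√823 ≈ 57.376*I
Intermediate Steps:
X(T) = -5 + T²
√(X(G(-4, -1)) + 548*(-6)) = √((-5 + (-5 - 1*(-4))²) + 548*(-6)) = √((-5 + (-5 + 4)²) - 3288) = √((-5 + (-1)²) - 3288) = √((-5 + 1) - 3288) = √(-4 - 3288) = √(-3292) = 2*I*√823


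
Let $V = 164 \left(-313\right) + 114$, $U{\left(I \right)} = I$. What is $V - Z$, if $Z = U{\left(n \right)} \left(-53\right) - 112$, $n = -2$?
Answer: $-51212$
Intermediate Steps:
$Z = -6$ ($Z = \left(-2\right) \left(-53\right) - 112 = 106 - 112 = -6$)
$V = -51218$ ($V = -51332 + 114 = -51218$)
$V - Z = -51218 - -6 = -51218 + 6 = -51212$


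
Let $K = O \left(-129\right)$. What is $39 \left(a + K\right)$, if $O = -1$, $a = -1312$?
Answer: $-46137$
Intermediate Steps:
$K = 129$ ($K = \left(-1\right) \left(-129\right) = 129$)
$39 \left(a + K\right) = 39 \left(-1312 + 129\right) = 39 \left(-1183\right) = -46137$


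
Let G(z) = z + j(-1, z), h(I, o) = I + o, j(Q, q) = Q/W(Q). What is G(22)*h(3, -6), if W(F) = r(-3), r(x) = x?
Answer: -67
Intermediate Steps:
W(F) = -3
j(Q, q) = -Q/3 (j(Q, q) = Q/(-3) = Q*(-1/3) = -Q/3)
G(z) = 1/3 + z (G(z) = z - 1/3*(-1) = z + 1/3 = 1/3 + z)
G(22)*h(3, -6) = (1/3 + 22)*(3 - 6) = (67/3)*(-3) = -67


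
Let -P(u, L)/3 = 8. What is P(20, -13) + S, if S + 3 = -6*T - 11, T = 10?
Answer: -98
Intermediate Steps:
P(u, L) = -24 (P(u, L) = -3*8 = -24)
S = -74 (S = -3 + (-6*10 - 11) = -3 + (-60 - 11) = -3 - 71 = -74)
P(20, -13) + S = -24 - 74 = -98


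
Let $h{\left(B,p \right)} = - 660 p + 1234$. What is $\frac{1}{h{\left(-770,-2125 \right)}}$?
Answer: $\frac{1}{1403734} \approx 7.1239 \cdot 10^{-7}$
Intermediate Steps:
$h{\left(B,p \right)} = 1234 - 660 p$
$\frac{1}{h{\left(-770,-2125 \right)}} = \frac{1}{1234 - -1402500} = \frac{1}{1234 + 1402500} = \frac{1}{1403734}$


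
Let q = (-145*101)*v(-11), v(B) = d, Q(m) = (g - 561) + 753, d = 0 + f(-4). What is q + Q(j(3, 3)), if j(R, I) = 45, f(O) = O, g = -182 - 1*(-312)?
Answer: 58902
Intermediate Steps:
g = 130 (g = -182 + 312 = 130)
d = -4 (d = 0 - 4 = -4)
Q(m) = 322 (Q(m) = (130 - 561) + 753 = -431 + 753 = 322)
v(B) = -4
q = 58580 (q = -145*101*(-4) = -14645*(-4) = 58580)
q + Q(j(3, 3)) = 58580 + 322 = 58902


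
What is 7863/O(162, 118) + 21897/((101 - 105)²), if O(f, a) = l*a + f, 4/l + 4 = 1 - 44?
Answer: 81150675/57136 ≈ 1420.3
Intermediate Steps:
l = -4/47 (l = 4/(-4 + (1 - 44)) = 4/(-4 - 43) = 4/(-47) = 4*(-1/47) = -4/47 ≈ -0.085106)
O(f, a) = f - 4*a/47 (O(f, a) = -4*a/47 + f = f - 4*a/47)
7863/O(162, 118) + 21897/((101 - 105)²) = 7863/(162 - 4/47*118) + 21897/((101 - 105)²) = 7863/(162 - 472/47) + 21897/((-4)²) = 7863/(7142/47) + 21897/16 = 7863*(47/7142) + 21897*(1/16) = 369561/7142 + 21897/16 = 81150675/57136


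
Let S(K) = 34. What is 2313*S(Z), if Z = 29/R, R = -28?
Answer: 78642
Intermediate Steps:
Z = -29/28 (Z = 29/(-28) = 29*(-1/28) = -29/28 ≈ -1.0357)
2313*S(Z) = 2313*34 = 78642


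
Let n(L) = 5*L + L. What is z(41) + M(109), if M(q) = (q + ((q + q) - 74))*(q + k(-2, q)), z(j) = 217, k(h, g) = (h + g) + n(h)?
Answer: 51829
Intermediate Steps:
n(L) = 6*L
k(h, g) = g + 7*h (k(h, g) = (h + g) + 6*h = (g + h) + 6*h = g + 7*h)
M(q) = (-74 + 3*q)*(-14 + 2*q) (M(q) = (q + ((q + q) - 74))*(q + (q + 7*(-2))) = (q + (2*q - 74))*(q + (q - 14)) = (q + (-74 + 2*q))*(q + (-14 + q)) = (-74 + 3*q)*(-14 + 2*q))
z(41) + M(109) = 217 + (1036 - 190*109 + 6*109²) = 217 + (1036 - 20710 + 6*11881) = 217 + (1036 - 20710 + 71286) = 217 + 51612 = 51829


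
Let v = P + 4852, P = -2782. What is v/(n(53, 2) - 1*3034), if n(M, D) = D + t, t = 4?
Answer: -1035/1514 ≈ -0.68362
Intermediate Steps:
n(M, D) = 4 + D (n(M, D) = D + 4 = 4 + D)
v = 2070 (v = -2782 + 4852 = 2070)
v/(n(53, 2) - 1*3034) = 2070/((4 + 2) - 1*3034) = 2070/(6 - 3034) = 2070/(-3028) = 2070*(-1/3028) = -1035/1514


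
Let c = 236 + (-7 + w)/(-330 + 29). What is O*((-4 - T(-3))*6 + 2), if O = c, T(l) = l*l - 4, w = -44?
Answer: -3696524/301 ≈ -12281.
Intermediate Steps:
T(l) = -4 + l² (T(l) = l² - 4 = -4 + l²)
c = 71087/301 (c = 236 + (-7 - 44)/(-330 + 29) = 236 - 51/(-301) = 236 - 51*(-1/301) = 236 + 51/301 = 71087/301 ≈ 236.17)
O = 71087/301 ≈ 236.17
O*((-4 - T(-3))*6 + 2) = 71087*((-4 - (-4 + (-3)²))*6 + 2)/301 = 71087*((-4 - (-4 + 9))*6 + 2)/301 = 71087*((-4 - 1*5)*6 + 2)/301 = 71087*((-4 - 5)*6 + 2)/301 = 71087*(-9*6 + 2)/301 = 71087*(-54 + 2)/301 = (71087/301)*(-52) = -3696524/301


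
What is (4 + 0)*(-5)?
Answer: -20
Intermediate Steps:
(4 + 0)*(-5) = 4*(-5) = -20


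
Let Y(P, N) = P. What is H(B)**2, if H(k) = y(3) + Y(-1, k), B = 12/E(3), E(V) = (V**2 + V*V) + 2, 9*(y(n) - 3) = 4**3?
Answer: 6724/81 ≈ 83.012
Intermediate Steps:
y(n) = 91/9 (y(n) = 3 + (1/9)*4**3 = 3 + (1/9)*64 = 3 + 64/9 = 91/9)
E(V) = 2 + 2*V**2 (E(V) = (V**2 + V**2) + 2 = 2*V**2 + 2 = 2 + 2*V**2)
B = 3/5 (B = 12/(2 + 2*3**2) = 12/(2 + 2*9) = 12/(2 + 18) = 12/20 = 12*(1/20) = 3/5 ≈ 0.60000)
H(k) = 82/9 (H(k) = 91/9 - 1 = 82/9)
H(B)**2 = (82/9)**2 = 6724/81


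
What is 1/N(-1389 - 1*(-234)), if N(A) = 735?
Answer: 1/735 ≈ 0.0013605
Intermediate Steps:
1/N(-1389 - 1*(-234)) = 1/735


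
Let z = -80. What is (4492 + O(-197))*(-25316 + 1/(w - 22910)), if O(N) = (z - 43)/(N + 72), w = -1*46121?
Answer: -981486062937531/8628875 ≈ -1.1374e+8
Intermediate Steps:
w = -46121
O(N) = -123/(72 + N) (O(N) = (-80 - 43)/(N + 72) = -123/(72 + N))
(4492 + O(-197))*(-25316 + 1/(w - 22910)) = (4492 - 123/(72 - 197))*(-25316 + 1/(-46121 - 22910)) = (4492 - 123/(-125))*(-25316 + 1/(-69031)) = (4492 - 123*(-1/125))*(-25316 - 1/69031) = (4492 + 123/125)*(-1747588797/69031) = (561623/125)*(-1747588797/69031) = -981486062937531/8628875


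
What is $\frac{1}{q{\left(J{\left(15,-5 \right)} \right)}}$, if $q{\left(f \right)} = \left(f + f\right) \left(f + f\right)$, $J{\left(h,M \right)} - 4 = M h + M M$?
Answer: $\frac{1}{8464} \approx 0.00011815$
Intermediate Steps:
$J{\left(h,M \right)} = 4 + M^{2} + M h$ ($J{\left(h,M \right)} = 4 + \left(M h + M M\right) = 4 + \left(M h + M^{2}\right) = 4 + \left(M^{2} + M h\right) = 4 + M^{2} + M h$)
$q{\left(f \right)} = 4 f^{2}$ ($q{\left(f \right)} = 2 f 2 f = 4 f^{2}$)
$\frac{1}{q{\left(J{\left(15,-5 \right)} \right)}} = \frac{1}{4 \left(4 + \left(-5\right)^{2} - 75\right)^{2}} = \frac{1}{4 \left(4 + 25 - 75\right)^{2}} = \frac{1}{4 \left(-46\right)^{2}} = \frac{1}{4 \cdot 2116} = \frac{1}{8464}$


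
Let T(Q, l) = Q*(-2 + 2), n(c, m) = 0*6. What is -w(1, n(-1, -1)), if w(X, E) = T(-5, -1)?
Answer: 0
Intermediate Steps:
n(c, m) = 0
T(Q, l) = 0 (T(Q, l) = Q*0 = 0)
w(X, E) = 0
-w(1, n(-1, -1)) = -1*0 = 0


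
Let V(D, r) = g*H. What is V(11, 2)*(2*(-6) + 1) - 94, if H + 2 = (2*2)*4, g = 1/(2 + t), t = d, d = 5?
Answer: -116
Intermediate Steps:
t = 5
g = ⅐ (g = 1/(2 + 5) = 1/7 = ⅐ ≈ 0.14286)
H = 14 (H = -2 + (2*2)*4 = -2 + 4*4 = -2 + 16 = 14)
V(D, r) = 2 (V(D, r) = (⅐)*14 = 2)
V(11, 2)*(2*(-6) + 1) - 94 = 2*(2*(-6) + 1) - 94 = 2*(-12 + 1) - 94 = 2*(-11) - 94 = -22 - 94 = -116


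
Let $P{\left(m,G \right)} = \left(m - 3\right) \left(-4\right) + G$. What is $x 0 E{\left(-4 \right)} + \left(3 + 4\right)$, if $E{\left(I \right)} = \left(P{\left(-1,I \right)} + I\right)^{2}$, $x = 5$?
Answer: $7$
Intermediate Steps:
$P{\left(m,G \right)} = 12 + G - 4 m$ ($P{\left(m,G \right)} = \left(-3 + m\right) \left(-4\right) + G = \left(12 - 4 m\right) + G = 12 + G - 4 m$)
$E{\left(I \right)} = \left(16 + 2 I\right)^{2}$ ($E{\left(I \right)} = \left(\left(12 + I - -4\right) + I\right)^{2} = \left(\left(12 + I + 4\right) + I\right)^{2} = \left(\left(16 + I\right) + I\right)^{2} = \left(16 + 2 I\right)^{2}$)
$x 0 E{\left(-4 \right)} + \left(3 + 4\right) = 5 \cdot 0 \cdot 4 \left(8 - 4\right)^{2} + \left(3 + 4\right) = 0 \cdot 4 \cdot 4^{2} + 7 = 0 \cdot 4 \cdot 16 + 7 = 0 \cdot 64 + 7 = 0 + 7 = 7$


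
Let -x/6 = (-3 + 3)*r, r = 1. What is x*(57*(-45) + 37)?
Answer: 0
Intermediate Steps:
x = 0 (x = -6*(-3 + 3) = -0 = -6*0 = 0)
x*(57*(-45) + 37) = 0*(57*(-45) + 37) = 0*(-2565 + 37) = 0*(-2528) = 0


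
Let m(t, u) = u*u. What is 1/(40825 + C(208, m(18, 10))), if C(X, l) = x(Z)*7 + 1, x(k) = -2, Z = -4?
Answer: 1/40812 ≈ 2.4503e-5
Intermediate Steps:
m(t, u) = u**2
C(X, l) = -13 (C(X, l) = -2*7 + 1 = -14 + 1 = -13)
1/(40825 + C(208, m(18, 10))) = 1/(40825 - 13) = 1/40812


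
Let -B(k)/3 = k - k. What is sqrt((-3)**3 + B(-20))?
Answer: 3*I*sqrt(3) ≈ 5.1962*I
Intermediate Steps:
B(k) = 0 (B(k) = -3*(k - k) = -3*0 = 0)
sqrt((-3)**3 + B(-20)) = sqrt((-3)**3 + 0) = sqrt(-27 + 0) = sqrt(-27) = 3*I*sqrt(3)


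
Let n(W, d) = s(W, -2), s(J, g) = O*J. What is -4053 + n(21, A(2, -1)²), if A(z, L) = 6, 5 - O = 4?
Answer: -4032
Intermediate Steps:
O = 1 (O = 5 - 1*4 = 5 - 4 = 1)
s(J, g) = J (s(J, g) = 1*J = J)
n(W, d) = W
-4053 + n(21, A(2, -1)²) = -4053 + 21 = -4032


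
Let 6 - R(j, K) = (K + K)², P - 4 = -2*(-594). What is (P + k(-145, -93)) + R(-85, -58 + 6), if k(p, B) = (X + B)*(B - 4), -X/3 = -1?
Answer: -888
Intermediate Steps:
X = 3 (X = -3*(-1) = 3)
P = 1192 (P = 4 - 2*(-594) = 4 + 1188 = 1192)
R(j, K) = 6 - 4*K² (R(j, K) = 6 - (K + K)² = 6 - (2*K)² = 6 - 4*K²)
k(p, B) = (-4 + B)*(3 + B) (k(p, B) = (3 + B)*(B - 4) = (3 + B)*(-4 + B) = (-4 + B)*(3 + B))
(P + k(-145, -93)) + R(-85, -58 + 6) = (1192 + (-12 + (-93)² - 1*(-93))) + (6 - 4*(-58 + 6)²) = (1192 + (-12 + 8649 + 93)) + (6 - 4*(-52)²) = (1192 + 8730) + (6 - 4*2704) = 9922 + (6 - 10816) = 9922 - 10810 = -888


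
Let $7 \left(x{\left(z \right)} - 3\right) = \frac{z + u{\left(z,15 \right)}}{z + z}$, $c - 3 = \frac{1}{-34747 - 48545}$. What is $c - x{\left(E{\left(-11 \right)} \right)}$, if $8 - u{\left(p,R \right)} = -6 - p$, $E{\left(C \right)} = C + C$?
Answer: $- \frac{56797}{583044} \approx -0.097415$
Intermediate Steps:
$c = \frac{249875}{83292}$ ($c = 3 + \frac{1}{-34747 - 48545} = 3 + \frac{1}{-83292} = 3 - \frac{1}{83292} = \frac{249875}{83292} \approx 3.0$)
$E{\left(C \right)} = 2 C$
$u{\left(p,R \right)} = 14 + p$ ($u{\left(p,R \right)} = 8 - \left(-6 - p\right) = 8 + \left(6 + p\right) = 14 + p$)
$x{\left(z \right)} = 3 + \frac{14 + 2 z}{14 z}$ ($x{\left(z \right)} = 3 + \frac{\left(z + \left(14 + z\right)\right) \frac{1}{z + z}}{7} = 3 + \frac{\left(14 + 2 z\right) \frac{1}{2 z}}{7} = 3 + \frac{\frac{1}{2} \frac{1}{z} \left(14 + 2 z\right)}{7} = 3 + \frac{14 + 2 z}{14 z}$)
$c - x{\left(E{\left(-11 \right)} \right)} = \frac{249875}{83292} - \left(\frac{22}{7} + \frac{1}{2 \left(-11\right)}\right) = \frac{249875}{83292} - \left(\frac{22}{7} + \frac{1}{-22}\right) = \frac{249875}{83292} - \left(\frac{22}{7} - \frac{1}{22}\right) = \frac{249875}{83292} - \frac{477}{154} = - \frac{56797}{583044}$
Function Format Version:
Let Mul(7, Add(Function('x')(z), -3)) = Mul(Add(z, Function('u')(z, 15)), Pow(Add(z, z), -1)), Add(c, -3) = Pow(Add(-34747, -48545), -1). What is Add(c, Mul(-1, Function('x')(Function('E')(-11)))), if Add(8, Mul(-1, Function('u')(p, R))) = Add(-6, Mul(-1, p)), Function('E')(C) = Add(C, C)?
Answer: Rational(-56797, 583044) ≈ -0.097415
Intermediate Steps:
c = Rational(249875, 83292) (c = Add(3, Pow(Add(-34747, -48545), -1)) = Add(3, Pow(-83292, -1)) = Add(3, Rational(-1, 83292)) = Rational(249875, 83292) ≈ 3.0000)
Function('E')(C) = Mul(2, C)
Function('u')(p, R) = Add(14, p) (Function('u')(p, R) = Add(8, Mul(-1, Add(-6, Mul(-1, p)))) = Add(8, Add(6, p)) = Add(14, p))
Function('x')(z) = Add(3, Mul(Rational(1, 14), Pow(z, -1), Add(14, Mul(2, z)))) (Function('x')(z) = Add(3, Mul(Rational(1, 7), Mul(Add(z, Add(14, z)), Pow(Add(z, z), -1)))) = Add(3, Mul(Rational(1, 7), Mul(Add(14, Mul(2, z)), Pow(Mul(2, z), -1)))) = Add(3, Mul(Rational(1, 7), Mul(Add(14, Mul(2, z)), Mul(Rational(1, 2), Pow(z, -1))))) = Add(3, Mul(Rational(1, 7), Mul(Rational(1, 2), Pow(z, -1), Add(14, Mul(2, z))))) = Add(3, Mul(Rational(1, 14), Pow(z, -1), Add(14, Mul(2, z)))))
Add(c, Mul(-1, Function('x')(Function('E')(-11)))) = Add(Rational(249875, 83292), Mul(-1, Add(Rational(22, 7), Pow(Mul(2, -11), -1)))) = Add(Rational(249875, 83292), Mul(-1, Add(Rational(22, 7), Pow(-22, -1)))) = Add(Rational(249875, 83292), Mul(-1, Add(Rational(22, 7), Rational(-1, 22)))) = Add(Rational(249875, 83292), Mul(-1, Rational(477, 154))) = Add(Rational(249875, 83292), Rational(-477, 154)) = Rational(-56797, 583044)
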